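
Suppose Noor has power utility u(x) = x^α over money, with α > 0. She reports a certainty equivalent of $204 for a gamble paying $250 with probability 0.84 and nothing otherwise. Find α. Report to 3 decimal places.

α ≈ 0.857

EU(lottery) = 0.84·250^α + 0.16·0 = 0.84·250^α.
Equating: 204^α = 0.84·250^α, i.e. 0.8160^α = 0.84.
Taking logs: α·ln(204/250) = ln(0.84), so α = -0.174353 / -0.203341 ≈ 0.857.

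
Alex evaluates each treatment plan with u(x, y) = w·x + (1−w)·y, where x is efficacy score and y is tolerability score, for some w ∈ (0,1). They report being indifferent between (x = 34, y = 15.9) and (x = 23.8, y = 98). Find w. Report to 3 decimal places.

Equating utilities: w·34 + (1−w)·15.9 = w·23.8 + (1−w)·98.
w·(34−23.8) = (1−w)·(98−15.9), i.e. w·10.2 = (1−w)·82.1.
So w/(1−w) = 82.1/10.2 = 8.0490, giving w = 82.1/(10.2+82.1) = 0.889.

w = 0.889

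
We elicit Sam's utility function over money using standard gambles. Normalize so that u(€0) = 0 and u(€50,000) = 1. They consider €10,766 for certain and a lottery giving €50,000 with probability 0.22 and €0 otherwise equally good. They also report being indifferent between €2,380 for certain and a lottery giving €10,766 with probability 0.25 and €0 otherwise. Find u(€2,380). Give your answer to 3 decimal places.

0.055

First, u(€10,766) = 0.22·u(€50,000) + 0.78·u(€0) = 0.22.
The second indifference gives u(€2,380) = 0.25·u(€10,766) + 0.75·u(€0) = 0.25·0.22 + 0.75·0.00 = 0.0550.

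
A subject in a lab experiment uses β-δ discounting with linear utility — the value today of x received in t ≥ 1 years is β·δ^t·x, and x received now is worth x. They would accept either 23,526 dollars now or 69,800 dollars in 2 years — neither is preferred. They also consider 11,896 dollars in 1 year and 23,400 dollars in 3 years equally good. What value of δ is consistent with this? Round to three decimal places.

Both payoffs in the second observation are in the future, so β drops out: δ^1·11896 = δ^3·23400 ⇒ δ^2 = 11896/23400 = 0.50838, so δ = 0.71300.

δ ≈ 0.713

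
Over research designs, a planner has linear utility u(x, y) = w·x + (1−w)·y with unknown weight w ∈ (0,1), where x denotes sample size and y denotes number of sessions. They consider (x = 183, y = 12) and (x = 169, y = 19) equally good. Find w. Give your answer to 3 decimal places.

w = 0.333

u(183,12) = u(169,19) means w·183 + (1−w)·12 = w·169 + (1−w)·19.
w·(183−169) = (1−w)·(19−12), i.e. w·14 = (1−w)·7.
The marginal rate of substitution is 7/14, so w = 7/(14+7) = 0.333.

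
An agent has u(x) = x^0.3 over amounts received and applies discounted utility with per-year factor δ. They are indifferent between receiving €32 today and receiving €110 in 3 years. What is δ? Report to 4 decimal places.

Equating discounted utilities: u(32) = δ^3·u(110) ⇒ δ^3 = u(32)/u(110).
With u(x) = x^0.3: δ^3 = 32^0.3/110^0.3 = (32/110)^0.3 = 0.69044.
Taking the cube root: δ = 0.69044^(1/3) ≈ 0.8838.

δ ≈ 0.8838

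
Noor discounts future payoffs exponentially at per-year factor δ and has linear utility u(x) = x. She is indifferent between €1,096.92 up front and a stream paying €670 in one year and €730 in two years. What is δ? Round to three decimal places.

δ ≈ 0.850

Equating present values: 1096.92 = 670δ + 730δ².
So 730δ² + 670δ − 1096.92 = 0.
δ = (−670 + √(670² + 4·730·1096.92)) / (2·730) = (−670 + √3651906.40) / 1460 ≈ 0.850.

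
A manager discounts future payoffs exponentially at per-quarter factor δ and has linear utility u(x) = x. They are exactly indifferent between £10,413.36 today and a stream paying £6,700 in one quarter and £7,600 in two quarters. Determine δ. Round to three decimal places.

δ ≈ 0.810

Present value of the stream is 6700·δ + 7600·δ². Indifference gives 6700δ + 7600δ² = 10413.36.
So 7600δ² + 6700δ − 10413.36 = 0.
δ = (−6700 + √(6700² + 4·7600·10413.36)) / (2·7600) = (−6700 + √361456144.00) / 15200 ≈ 0.810.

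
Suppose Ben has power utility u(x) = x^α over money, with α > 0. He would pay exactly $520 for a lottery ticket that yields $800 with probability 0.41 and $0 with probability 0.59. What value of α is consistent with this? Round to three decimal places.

EU(lottery) = 0.41·800^α + 0.59·0 = 0.41·800^α.
Equating: 520^α = 0.41·800^α, i.e. 0.6500^α = 0.41.
Taking logs: α·ln(520/800) = ln(0.41), so α = -0.891598 / -0.430783 ≈ 2.070.

α ≈ 2.070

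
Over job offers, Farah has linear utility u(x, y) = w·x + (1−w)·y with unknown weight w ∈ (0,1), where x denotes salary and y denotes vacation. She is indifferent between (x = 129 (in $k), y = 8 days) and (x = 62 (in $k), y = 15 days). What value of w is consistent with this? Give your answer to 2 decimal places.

u(129,8) = u(62,15) means w·129 + (1−w)·8 = w·62 + (1−w)·15.
Collecting terms: w·67 = (1−w)·7.
The marginal rate of substitution is 7/67, so w = 7/(67+7) = 0.09.

w = 0.09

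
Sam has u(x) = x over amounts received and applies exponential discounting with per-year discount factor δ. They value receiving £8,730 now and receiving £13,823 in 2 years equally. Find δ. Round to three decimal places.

δ ≈ 0.795

Equating discounted utilities: u(8730) = δ^2·u(13823) ⇒ δ^2 = u(8730)/u(13823).
With u(x) = x: δ^2 = 8730/13823 = 0.63156.
Hence δ = (0.63156)^(1/2) = 0.79471.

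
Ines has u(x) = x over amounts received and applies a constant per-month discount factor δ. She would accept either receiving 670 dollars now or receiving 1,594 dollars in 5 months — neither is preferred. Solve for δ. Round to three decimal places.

δ ≈ 0.841

Indifference means u(670) = δ^5 · u(1594), so δ^5 = u(670)/u(1594).
With u(x) = x: δ^5 = 670/1594 = 0.42033.
Hence δ = (0.42033)^(1/5) = 0.84085.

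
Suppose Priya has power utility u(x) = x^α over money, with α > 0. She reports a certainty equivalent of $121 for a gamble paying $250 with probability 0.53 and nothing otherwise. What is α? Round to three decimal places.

α ≈ 0.875

The lottery's expected utility is 0.53·u(250) + 0.47·u(0) = 0.53·250^α (since u(0) = 0 for α > 0).
Indifference: 121^α = 0.53·250^α, so (121/250)^α = 0.53.
α = ln(0.53) / ln(121/250) = -0.634878/-0.725670 ≈ 0.875.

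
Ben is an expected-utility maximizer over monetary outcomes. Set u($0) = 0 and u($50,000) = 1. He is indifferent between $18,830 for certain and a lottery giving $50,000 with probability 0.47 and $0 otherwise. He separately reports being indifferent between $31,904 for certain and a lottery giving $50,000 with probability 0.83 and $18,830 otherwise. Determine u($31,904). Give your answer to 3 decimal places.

0.910

First, u($18,830) = 0.47·u($50,000) + 0.53·u($0) = 0.47.
The second indifference gives u($31,904) = 0.83·u($50,000) + 0.17·u($18,830) = 0.83·1.00 + 0.17·0.47 = 0.9099.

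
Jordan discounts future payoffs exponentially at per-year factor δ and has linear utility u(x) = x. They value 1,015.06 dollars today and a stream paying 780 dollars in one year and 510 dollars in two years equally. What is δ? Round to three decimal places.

Equating present values: 1015.06 = 780δ + 510δ².
That is, 510δ² + 780δ − 1015.06 = 0, a quadratic in δ.
By the quadratic formula (taking the positive root), δ = (−780 + √2679122.40) / 1020 ≈ 0.840.

δ ≈ 0.840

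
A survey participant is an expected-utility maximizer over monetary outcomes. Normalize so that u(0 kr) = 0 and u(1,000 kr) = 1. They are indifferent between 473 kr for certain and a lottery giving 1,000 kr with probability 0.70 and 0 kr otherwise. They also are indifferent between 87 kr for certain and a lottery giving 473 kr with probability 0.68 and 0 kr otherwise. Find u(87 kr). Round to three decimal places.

0.476

First, u(473 kr) = 0.70·u(1,000 kr) + 0.30·u(0 kr) = 0.70.
The second indifference gives u(87 kr) = 0.68·u(473 kr) + 0.32·u(0 kr) = 0.68·0.70 + 0.32·0.00 = 0.4760.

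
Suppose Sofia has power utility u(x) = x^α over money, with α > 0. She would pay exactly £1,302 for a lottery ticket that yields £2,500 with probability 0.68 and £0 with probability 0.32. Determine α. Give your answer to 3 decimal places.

α ≈ 0.591

The lottery's expected utility is 0.68·u(2500) + 0.32·u(0) = 0.68·2500^α (since u(0) = 0 for α > 0).
Equating: 1302^α = 0.68·2500^α, i.e. 0.5208^α = 0.68.
α = ln(0.68) / ln(1302/2500) = -0.385662/-0.652389 ≈ 0.591.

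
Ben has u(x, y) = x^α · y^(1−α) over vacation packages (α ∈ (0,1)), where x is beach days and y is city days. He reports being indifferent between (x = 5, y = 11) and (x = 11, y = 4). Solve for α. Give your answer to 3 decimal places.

α ≈ 0.562

Set the two utilities equal: 5^α·11^(1−α) = 11^α·4^(1−α).
Taking logs: α·ln 5 + (1−α)·ln 11 = α·ln 11 + (1−α)·ln 4, i.e. α·-0.788457 = (1−α)·-1.011601.
So α/(1−α) = (-1.011601)/(-0.788457) = 1.283014, and α = 1.283014/2.283014 ≈ 0.562.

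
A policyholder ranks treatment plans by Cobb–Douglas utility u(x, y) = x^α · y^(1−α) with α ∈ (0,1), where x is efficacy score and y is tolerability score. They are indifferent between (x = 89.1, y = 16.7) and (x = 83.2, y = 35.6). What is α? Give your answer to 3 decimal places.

The Cobb–Douglas utilities coincide, so 89.1^α·16.7^(1−α) = 83.2^α·35.6^(1−α).
Rearrange to (89.1/83.2)^α = (35.6/16.7)^(1−α) and take logs: α·0.068512 = (1−α)·0.756937.
So α/(1−α) = (0.756937)/(0.068512) = 11.048240, and α = 11.048240/12.048240 ≈ 0.917.

α ≈ 0.917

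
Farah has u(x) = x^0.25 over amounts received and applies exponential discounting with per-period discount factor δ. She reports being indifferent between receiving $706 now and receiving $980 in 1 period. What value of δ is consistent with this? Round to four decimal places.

δ ≈ 0.9213

The payoff in 1 period is discounted by δ, so u(706) = δ·u(980) and δ = u(706)/u(980).
Since u(x) = x^0.25, δ = (706/980)^0.25 = 0.72041^0.25 = 0.92129.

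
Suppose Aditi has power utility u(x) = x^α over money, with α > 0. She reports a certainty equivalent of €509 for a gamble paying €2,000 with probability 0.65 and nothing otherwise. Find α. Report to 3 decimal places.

α ≈ 0.315

The lottery's expected utility is 0.65·u(2000) + 0.35·u(0) = 0.65·2000^α (since u(0) = 0 for α > 0).
Setting u(509) equal to that: 509^α = 0.65·2000^α ⇒ (509/2000)^α = 0.65.
Take logs: α = ln 0.65 / ln(509/2000) ≈ 0.31480.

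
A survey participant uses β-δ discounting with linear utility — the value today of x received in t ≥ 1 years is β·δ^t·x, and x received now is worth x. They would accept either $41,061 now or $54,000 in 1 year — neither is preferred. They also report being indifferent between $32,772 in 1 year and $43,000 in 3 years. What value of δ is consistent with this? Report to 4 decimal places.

δ ≈ 0.8730

The second indifference involves only future payoffs, so β cancels: β·δ^1·32772 = β·δ^3·43000, giving δ^2 = 32772/43000 = 0.76214, so δ = 0.87301.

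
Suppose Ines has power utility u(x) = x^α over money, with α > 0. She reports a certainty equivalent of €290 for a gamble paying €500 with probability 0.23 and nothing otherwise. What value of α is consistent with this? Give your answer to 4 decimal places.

Since u(0) = 0, the lottery's EU is 0.23·500^α.
Indifference: 290^α = 0.23·500^α, so (290/500)^α = 0.23.
Take logs: α = ln 0.23 / ln(290/500) ≈ 2.698004.

α ≈ 2.6980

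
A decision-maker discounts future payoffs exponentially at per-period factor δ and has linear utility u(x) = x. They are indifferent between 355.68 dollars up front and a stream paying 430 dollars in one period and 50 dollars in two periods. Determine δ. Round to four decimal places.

Equating present values: 355.68 = 430δ + 50δ².
Rearranged: 50δ² + 430δ − 355.68 = 0.
By the quadratic formula (taking the positive root), δ = (−430 + √256036.00) / 100 ≈ 0.7600.

δ ≈ 0.7600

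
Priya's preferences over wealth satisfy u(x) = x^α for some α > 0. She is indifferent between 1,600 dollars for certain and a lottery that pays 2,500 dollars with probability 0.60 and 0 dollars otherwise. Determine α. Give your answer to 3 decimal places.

α ≈ 1.145

Since u(0) = 0, the lottery's EU is 0.60·2500^α.
Setting u(1600) equal to that: 1600^α = 0.60·2500^α ⇒ (1600/2500)^α = 0.60.
Taking logs: α·ln(1600/2500) = ln(0.60), so α = -0.510826 / -0.446287 ≈ 1.145.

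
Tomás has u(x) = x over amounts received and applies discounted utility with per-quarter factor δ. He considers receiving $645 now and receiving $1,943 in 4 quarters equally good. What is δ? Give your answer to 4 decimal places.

δ ≈ 0.7591

Equating discounted utilities: u(645) = δ^4·u(1943) ⇒ δ^4 = u(645)/u(1943).
With u(x) = x: δ^4 = 645/1943 = 0.33196.
Hence δ = (0.33196)^(1/4) = 0.759052.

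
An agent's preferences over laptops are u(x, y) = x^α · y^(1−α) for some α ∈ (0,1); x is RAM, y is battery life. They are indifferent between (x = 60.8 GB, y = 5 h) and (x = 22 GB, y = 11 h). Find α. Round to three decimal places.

α ≈ 0.437

Indifference: 60.8^α · 5^(1−α) = 22^α · 11^(1−α).
Rearrange to (60.8/22)^α = (11/5)^(1−α) and take logs: α·1.016547 = (1−α)·0.788457.
So α/(1−α) = (0.788457)/(1.016547) = 0.775623, and α = 0.775623/1.775623 ≈ 0.437.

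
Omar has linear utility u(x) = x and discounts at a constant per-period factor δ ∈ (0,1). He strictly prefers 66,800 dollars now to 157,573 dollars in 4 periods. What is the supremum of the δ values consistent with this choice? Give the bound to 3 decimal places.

δ < 0.807

Comparing present values: 66800 > δ^4·157573.
Dividing by 157573: δ^4 < 0.42393. Both sides are positive, so the 4th root keeps the direction.
δ < 0.42393^(1/4) = 0.807.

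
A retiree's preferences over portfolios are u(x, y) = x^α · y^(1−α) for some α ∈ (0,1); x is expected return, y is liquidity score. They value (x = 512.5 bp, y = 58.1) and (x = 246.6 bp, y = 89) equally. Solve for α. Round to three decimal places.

Set the two utilities equal: 512.5^α·58.1^(1−α) = 246.6^α·89^(1−α).
Rearrange to (512.5/246.6)^α = (89/58.1)^(1−α) and take logs: α·0.731533 = (1−α)·0.426471.
With A = 0.731533 and B = 0.426471: α·A = (1−α)·B, so α = B/(A+B) = 0.426471/1.158004 ≈ 0.368.

α ≈ 0.368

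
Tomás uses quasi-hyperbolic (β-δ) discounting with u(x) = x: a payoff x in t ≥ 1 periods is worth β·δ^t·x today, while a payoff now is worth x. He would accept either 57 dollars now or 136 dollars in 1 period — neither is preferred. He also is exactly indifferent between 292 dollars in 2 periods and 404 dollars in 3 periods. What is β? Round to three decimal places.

The second indifference involves only future payoffs, so β cancels: β·δ^2·292 = β·δ^3·404, giving δ = 292/404 = 0.72277.
Substituting δ into 57 = β·δ·136: β = 57/(98.297) ≈ 0.580.

β ≈ 0.580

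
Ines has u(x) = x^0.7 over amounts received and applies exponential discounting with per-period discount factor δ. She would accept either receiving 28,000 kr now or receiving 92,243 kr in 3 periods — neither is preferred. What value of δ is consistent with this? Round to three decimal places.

δ ≈ 0.757

Equating discounted utilities: u(28000) = δ^3·u(92243) ⇒ δ^3 = u(28000)/u(92243).
With u(x) = x^0.7: δ^3 = 28000^0.7/92243^0.7 = (28000/92243)^0.7 = 0.43407.
Hence δ = (0.43407)^(1/3) = 0.75716.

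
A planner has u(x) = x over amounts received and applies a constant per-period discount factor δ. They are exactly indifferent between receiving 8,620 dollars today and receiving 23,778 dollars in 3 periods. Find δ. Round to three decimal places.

δ ≈ 0.713

Indifference means u(8620) = δ^3 · u(23778), so δ^3 = u(8620)/u(23778).
With u(x) = x: δ^3 = 8620/23778 = 0.36252.
Hence δ = (0.36252)^(1/3) = 0.71303.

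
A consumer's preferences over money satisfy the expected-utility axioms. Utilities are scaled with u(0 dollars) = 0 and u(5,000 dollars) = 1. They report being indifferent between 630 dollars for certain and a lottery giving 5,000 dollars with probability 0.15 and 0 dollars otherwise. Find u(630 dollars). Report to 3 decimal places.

0.150

u(630 dollars) equals the lottery's expected utility: 0.15·1 + 0.85·0 = 0.15.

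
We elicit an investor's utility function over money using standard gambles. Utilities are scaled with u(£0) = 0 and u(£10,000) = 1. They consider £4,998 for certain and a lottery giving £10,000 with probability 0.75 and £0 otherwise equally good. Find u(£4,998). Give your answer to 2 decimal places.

The indifference gives u(£4,998) = 0.75·u(£10,000) + 0.25·u(£0) = 0.75·1 + 0.25·0 = 0.75.

0.75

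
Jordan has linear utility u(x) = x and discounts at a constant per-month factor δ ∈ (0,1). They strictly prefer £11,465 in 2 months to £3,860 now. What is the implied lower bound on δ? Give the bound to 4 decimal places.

Comparing present values: 3860 < δ^2·11465.
So δ^2 > 3860/11465 = 0.33668; taking the square root of both positive sides preserves the inequality.
δ > (3860/11465)^(1/2) ≈ 0.5802.

δ > 0.5802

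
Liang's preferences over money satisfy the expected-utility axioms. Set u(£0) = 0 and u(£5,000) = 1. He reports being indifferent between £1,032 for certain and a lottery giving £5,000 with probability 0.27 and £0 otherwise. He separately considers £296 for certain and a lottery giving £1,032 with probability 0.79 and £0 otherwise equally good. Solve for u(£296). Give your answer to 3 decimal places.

First, u(£1,032) = 0.27·u(£5,000) + 0.73·u(£0) = 0.27.
The second indifference gives u(£296) = 0.79·u(£1,032) + 0.21·u(£0) = 0.79·0.27 + 0.21·0.00 = 0.2133.

0.213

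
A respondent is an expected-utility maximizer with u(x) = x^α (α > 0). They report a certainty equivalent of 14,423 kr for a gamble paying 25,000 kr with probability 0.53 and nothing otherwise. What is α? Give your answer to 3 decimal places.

Since u(0) = 0, the lottery's EU is 0.53·25000^α.
Setting u(14423) equal to that: 14423^α = 0.53·25000^α ⇒ (14423/25000)^α = 0.53.
Take logs: α = ln 0.53 / ln(14423/25000) ≈ 1.15422.

α ≈ 1.154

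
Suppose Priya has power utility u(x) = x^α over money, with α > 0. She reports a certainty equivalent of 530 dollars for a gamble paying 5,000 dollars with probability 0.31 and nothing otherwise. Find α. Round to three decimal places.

Since u(0) = 0, the lottery's EU is 0.31·5000^α.
Indifference: 530^α = 0.31·5000^α, so (530/5000)^α = 0.31.
Taking logs: α·ln(530/5000) = ln(0.31), so α = -1.171183 / -2.244316 ≈ 0.522.

α ≈ 0.522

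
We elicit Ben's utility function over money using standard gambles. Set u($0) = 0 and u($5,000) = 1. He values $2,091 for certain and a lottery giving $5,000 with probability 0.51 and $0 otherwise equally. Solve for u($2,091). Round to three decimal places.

The indifference gives u($2,091) = 0.51·u($5,000) + 0.49·u($0) = 0.51·1 + 0.49·0 = 0.51.

0.510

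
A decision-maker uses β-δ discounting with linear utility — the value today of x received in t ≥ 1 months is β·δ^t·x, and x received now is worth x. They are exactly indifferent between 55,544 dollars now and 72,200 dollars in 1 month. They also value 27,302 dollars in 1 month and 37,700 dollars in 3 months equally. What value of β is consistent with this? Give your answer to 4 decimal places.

Both payoffs in the second observation are in the future, so β drops out: δ^1·27302 = δ^3·37700 ⇒ δ^2 = 27302/37700 = 0.72419, so δ = 0.85099.
Now use the now-vs-future pair: 55544 = β·δ·72200 gives β = 55544/(0.85099·72200) ≈ 0.9040.

β ≈ 0.9040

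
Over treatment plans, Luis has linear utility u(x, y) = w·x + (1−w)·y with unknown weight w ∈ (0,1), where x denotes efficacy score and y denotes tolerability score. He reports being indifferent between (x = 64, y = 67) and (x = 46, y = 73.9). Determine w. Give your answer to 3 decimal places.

Indifference: w·64 + (1−w)·67 = w·46 + (1−w)·73.9.
Collecting terms: w·18 = (1−w)·6.9.
Hence w = 6.9/(18+6.9) = 6.9/24.9 = 0.277.

w = 0.277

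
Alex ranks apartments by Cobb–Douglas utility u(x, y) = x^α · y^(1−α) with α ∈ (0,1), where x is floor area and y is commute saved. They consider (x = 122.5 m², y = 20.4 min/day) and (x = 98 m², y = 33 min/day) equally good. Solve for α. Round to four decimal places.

Indifference: 122.5^α · 20.4^(1−α) = 98^α · 33^(1−α).
Taking logs: α·ln 122.5 + (1−α)·ln 20.4 = α·ln 98 + (1−α)·ln 33, i.e. α·0.2231436 = (1−α)·0.4809727.
With A = 0.2231436 and B = 0.4809727: α·A = (1−α)·B, so α = B/(A+B) = 0.4809727/0.7041163 ≈ 0.6831.

α ≈ 0.6831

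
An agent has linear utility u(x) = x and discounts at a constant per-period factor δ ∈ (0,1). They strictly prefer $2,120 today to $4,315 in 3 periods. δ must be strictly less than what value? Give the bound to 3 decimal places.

Comparing present values: 2120 > δ^3·4315.
Hence δ^3 < 2120/4315 = 0.49131, and x ↦ x^(1/3) is increasing on (0,∞).
δ < 0.49131^(1/3) = 0.789.

δ < 0.789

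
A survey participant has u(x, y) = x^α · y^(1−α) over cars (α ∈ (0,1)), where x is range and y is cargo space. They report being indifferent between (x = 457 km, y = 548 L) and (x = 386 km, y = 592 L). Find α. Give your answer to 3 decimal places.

Set the two utilities equal: 457^α·548^(1−α) = 386^α·592^(1−α).
Rearrange to (457/386)^α = (592/548)^(1−α) and take logs: α·0.168846 = (1−α)·0.077231.
With A = 0.168846 and B = 0.077231: α·A = (1−α)·B, so α = B/(A+B) = 0.077231/0.246077 ≈ 0.314.

α ≈ 0.314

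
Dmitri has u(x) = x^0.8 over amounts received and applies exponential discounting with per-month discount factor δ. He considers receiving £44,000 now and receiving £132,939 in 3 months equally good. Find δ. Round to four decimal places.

δ ≈ 0.7446

Equating discounted utilities: u(44000) = δ^3·u(132939) ⇒ δ^3 = u(44000)/u(132939).
Since u(x) = x^0.8, δ^3 = (44000/132939)^0.8 = 0.33098^0.8 = 0.41290.
Taking the cube root: δ = 0.41290^(1/3) ≈ 0.7446.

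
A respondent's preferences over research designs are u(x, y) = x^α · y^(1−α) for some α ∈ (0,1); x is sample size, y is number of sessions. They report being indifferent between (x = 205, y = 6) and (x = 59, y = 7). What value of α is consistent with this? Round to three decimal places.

α ≈ 0.110

The Cobb–Douglas utilities coincide, so 205^α·6^(1−α) = 59^α·7^(1−α).
Rearrange to (205/59)^α = (7/6)^(1−α) and take logs: α·1.245473 = (1−α)·0.154151.
With A = 1.245473 and B = 0.154151: α·A = (1−α)·B, so α = B/(A+B) = 0.154151/1.399624 ≈ 0.110.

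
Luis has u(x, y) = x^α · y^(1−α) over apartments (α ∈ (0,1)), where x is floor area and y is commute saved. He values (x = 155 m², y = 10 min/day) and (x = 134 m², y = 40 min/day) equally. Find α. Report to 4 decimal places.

α ≈ 0.9050

Set the two utilities equal: 155^α·10^(1−α) = 134^α·40^(1−α).
(155/134)^α = (40/10)^(1−α); take logs: α·ln(155/134) = (1−α)·ln(40/10), i.e. α·0.1455853 = (1−α)·1.3862944.
Thus α·(1.5318797) = 1.3862944, so α = 1.3862944/1.5318797 ≈ 0.9050.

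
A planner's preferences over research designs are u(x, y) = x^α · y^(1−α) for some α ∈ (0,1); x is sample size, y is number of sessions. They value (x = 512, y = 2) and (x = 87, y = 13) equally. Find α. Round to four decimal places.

The Cobb–Douglas utilities coincide, so 512^α·2^(1−α) = 87^α·13^(1−α).
Taking logs: α·ln 512 + (1−α)·ln 2 = α·ln 87 + (1−α)·ln 13, i.e. α·1.7724165 = (1−α)·1.8718022.
With A = 1.7724165 and B = 1.8718022: α·A = (1−α)·B, so α = B/(A+B) = 1.8718022/3.6442187 ≈ 0.5136.

α ≈ 0.5136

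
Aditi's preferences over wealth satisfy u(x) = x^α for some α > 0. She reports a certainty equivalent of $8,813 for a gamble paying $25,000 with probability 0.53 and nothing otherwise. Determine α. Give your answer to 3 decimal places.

EU(lottery) = 0.53·25000^α + 0.47·0 = 0.53·25000^α.
Equating: 8813^α = 0.53·25000^α, i.e. 0.3525^α = 0.53.
α = ln(0.53) / ln(8813/25000) = -0.634878/-1.042648 ≈ 0.609.

α ≈ 0.609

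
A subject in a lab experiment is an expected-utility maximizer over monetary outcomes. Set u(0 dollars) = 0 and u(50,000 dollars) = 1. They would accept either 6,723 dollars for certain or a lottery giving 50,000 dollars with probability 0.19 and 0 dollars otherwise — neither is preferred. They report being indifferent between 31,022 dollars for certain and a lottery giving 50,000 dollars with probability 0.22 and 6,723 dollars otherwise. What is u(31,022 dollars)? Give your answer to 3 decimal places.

The first gamble pins u(6,723 dollars): it must equal 0.19·1 + 0.81·0 = 0.19.
The second indifference gives u(31,022 dollars) = 0.22·u(50,000 dollars) + 0.78·u(6,723 dollars) = 0.22·1.00 + 0.78·0.19 = 0.3682.

0.368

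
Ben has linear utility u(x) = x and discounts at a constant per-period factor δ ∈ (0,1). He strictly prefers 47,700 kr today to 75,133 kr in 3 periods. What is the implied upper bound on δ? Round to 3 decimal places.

δ < 0.859

Under u(x) = x this choice says 47700 > δ^3·75133.
Dividing by 75133: δ^3 < 0.63487. Both sides are positive, so the cube root keeps the direction.
δ < 0.63487^(1/3) = 0.859.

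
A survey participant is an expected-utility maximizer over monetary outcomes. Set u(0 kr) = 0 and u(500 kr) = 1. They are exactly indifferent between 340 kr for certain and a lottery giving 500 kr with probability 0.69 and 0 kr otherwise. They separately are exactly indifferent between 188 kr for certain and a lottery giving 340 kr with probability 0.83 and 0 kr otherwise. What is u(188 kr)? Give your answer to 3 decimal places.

0.573

First, u(340 kr) = 0.69·u(500 kr) + 0.31·u(0 kr) = 0.69.
The second indifference gives u(188 kr) = 0.83·u(340 kr) + 0.17·u(0 kr) = 0.83·0.69 + 0.17·0.00 = 0.5727.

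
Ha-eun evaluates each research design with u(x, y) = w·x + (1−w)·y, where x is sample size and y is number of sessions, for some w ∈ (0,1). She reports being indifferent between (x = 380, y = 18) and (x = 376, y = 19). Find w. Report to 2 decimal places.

u(380,18) = u(376,19) means w·380 + (1−w)·18 = w·376 + (1−w)·19.
Rearranging, 4·w − 1·(1−w) = 0.
Hence w = 1/(4+1) = 1/5 = 0.20.

w = 0.20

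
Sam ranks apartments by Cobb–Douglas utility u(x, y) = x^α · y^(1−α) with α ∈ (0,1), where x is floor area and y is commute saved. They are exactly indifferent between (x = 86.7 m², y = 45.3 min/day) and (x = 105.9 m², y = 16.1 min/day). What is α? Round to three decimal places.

α ≈ 0.838

The Cobb–Douglas utilities coincide, so 86.7^α·45.3^(1−α) = 105.9^α·16.1^(1−α).
Rearrange to (86.7/105.9)^α = (16.1/45.3)^(1−α) and take logs: α·-0.200041 = (1−α)·-1.034488.
So α/(1−α) = (-1.034488)/(-0.200041) = 5.171380, and α = 5.171380/6.171380 ≈ 0.838.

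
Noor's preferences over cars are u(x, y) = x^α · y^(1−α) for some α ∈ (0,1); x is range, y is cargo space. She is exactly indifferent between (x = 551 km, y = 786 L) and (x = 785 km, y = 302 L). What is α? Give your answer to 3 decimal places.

α ≈ 0.730

Set the two utilities equal: 551^α·786^(1−α) = 785^α·302^(1−α).
Rearrange to (551/785)^α = (302/786)^(1−α) and take logs: α·-0.353949 = (1−α)·-0.956530.
Thus α·(-1.310479) = -0.956530, so α = -0.956530/-1.310479 ≈ 0.730.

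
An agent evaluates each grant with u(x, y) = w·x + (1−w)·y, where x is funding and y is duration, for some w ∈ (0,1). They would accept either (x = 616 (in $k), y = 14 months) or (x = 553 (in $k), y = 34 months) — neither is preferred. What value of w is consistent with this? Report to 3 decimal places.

u(616,14) = u(553,34) means w·616 + (1−w)·14 = w·553 + (1−w)·34.
w·(616−553) = (1−w)·(34−14), i.e. w·63 = (1−w)·20.
The marginal rate of substitution is 20/63, so w = 20/(63+20) = 0.241.

w = 0.241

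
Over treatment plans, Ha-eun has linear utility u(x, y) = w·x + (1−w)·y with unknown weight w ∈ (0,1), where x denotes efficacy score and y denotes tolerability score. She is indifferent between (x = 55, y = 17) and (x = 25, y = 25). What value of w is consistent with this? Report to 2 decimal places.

w = 0.21

Equating utilities: w·55 + (1−w)·17 = w·25 + (1−w)·25.
Collecting terms: w·30 = (1−w)·8.
So w/(1−w) = 8/30 = 0.2667, giving w = 8/(30+8) = 0.21.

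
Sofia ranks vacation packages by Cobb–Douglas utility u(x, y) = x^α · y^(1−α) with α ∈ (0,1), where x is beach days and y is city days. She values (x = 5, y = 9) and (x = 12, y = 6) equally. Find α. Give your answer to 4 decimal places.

Indifference: 5^α · 9^(1−α) = 12^α · 6^(1−α).
(5/12)^α = (6/9)^(1−α); take logs: α·ln(5/12) = (1−α)·ln(6/9), i.e. α·-0.8754687 = (1−α)·-0.4054651.
With A = -0.8754687 and B = -0.4054651: α·A = (1−α)·B, so α = B/(A+B) = -0.4054651/-1.2809338 ≈ 0.3165.

α ≈ 0.3165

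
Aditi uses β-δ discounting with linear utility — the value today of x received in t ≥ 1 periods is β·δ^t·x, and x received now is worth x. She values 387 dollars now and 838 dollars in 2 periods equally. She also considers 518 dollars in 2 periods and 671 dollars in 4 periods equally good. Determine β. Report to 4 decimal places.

β ≈ 0.5982

Both payoffs in the second observation are in the future, so β drops out: δ^2·518 = δ^4·671 ⇒ δ^2 = 518/671 = 0.77198, so δ = 0.87863.
The first indifference: 387 = β·δ^2·838, so β = 387/(δ^2·838) = 387/(0.77198·838) ≈ 0.5982.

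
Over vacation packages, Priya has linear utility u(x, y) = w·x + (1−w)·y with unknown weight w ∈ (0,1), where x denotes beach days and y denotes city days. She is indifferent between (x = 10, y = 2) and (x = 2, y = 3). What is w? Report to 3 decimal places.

w = 0.111

Equating utilities: w·10 + (1−w)·2 = w·2 + (1−w)·3.
Collecting terms: w·8 = (1−w)·1.
The marginal rate of substitution is 1/8, so w = 1/(8+1) = 0.111.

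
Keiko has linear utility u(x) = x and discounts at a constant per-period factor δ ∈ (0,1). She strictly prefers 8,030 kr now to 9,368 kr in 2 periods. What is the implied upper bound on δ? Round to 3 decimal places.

The preference means 8030 > δ^2·9368.
So δ^2 < 8030/9368 = 0.85717; taking the square root of both positive sides preserves the inequality.
δ < 0.85717^(1/2) = 0.926.

δ < 0.926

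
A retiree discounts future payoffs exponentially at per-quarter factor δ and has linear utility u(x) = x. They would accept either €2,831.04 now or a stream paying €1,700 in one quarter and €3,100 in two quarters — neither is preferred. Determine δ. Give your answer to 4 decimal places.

Present value of the stream is 1700·δ + 3100·δ². Indifference gives 1700δ + 3100δ² = 2831.04.
That is, 3100δ² + 1700δ − 2831.04 = 0, a quadratic in δ.
The positive root is δ = [−1700 + √(1700² + 4·3100·2831.04)] / (2·3100) = (−1700 + 6164.000)/6200 ≈ 0.7200.

δ ≈ 0.7200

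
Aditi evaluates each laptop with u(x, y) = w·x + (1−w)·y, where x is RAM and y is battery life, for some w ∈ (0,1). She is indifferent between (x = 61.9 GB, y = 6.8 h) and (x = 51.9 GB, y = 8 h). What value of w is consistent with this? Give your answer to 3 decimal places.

w = 0.107

Equating utilities: w·61.9 + (1−w)·6.8 = w·51.9 + (1−w)·8.
Rearranging, 10·w − 1.2·(1−w) = 0.
Hence w = 1.2/(10+1.2) = 1.2/11.2 = 0.107.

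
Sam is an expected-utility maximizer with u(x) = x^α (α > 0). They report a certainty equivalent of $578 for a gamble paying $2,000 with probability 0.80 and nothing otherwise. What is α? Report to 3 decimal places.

α ≈ 0.180

Since u(0) = 0, the lottery's EU is 0.80·2000^α.
Setting u(578) equal to that: 578^α = 0.80·2000^α ⇒ (578/2000)^α = 0.80.
Take logs: α = ln 0.80 / ln(578/2000) ≈ 0.17976.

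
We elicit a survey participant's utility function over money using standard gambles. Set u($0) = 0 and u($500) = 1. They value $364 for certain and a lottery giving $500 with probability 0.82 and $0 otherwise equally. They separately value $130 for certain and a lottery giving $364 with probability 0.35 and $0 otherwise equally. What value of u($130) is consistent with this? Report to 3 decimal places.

0.287

The first gamble pins u($364): it must equal 0.82·1 + 0.18·0 = 0.82.
Then u($130) = 0.35·u($364) + 0.65·u($0) = 0.35·0.82 + 0.65·0.00 = 0.2870.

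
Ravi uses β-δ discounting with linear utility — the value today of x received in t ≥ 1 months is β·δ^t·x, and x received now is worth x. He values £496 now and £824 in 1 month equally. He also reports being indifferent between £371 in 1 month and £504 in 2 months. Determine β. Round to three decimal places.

Both payoffs in the second observation are in the future, so β drops out: δ^1·371 = δ^2·504 ⇒ δ = 371/504 = 0.73611.
Substituting δ into 496 = β·δ·824: β = 496/(606.556) ≈ 0.818.

β ≈ 0.818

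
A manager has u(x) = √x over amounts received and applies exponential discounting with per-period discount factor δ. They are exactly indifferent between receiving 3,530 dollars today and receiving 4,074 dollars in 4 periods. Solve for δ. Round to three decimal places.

δ ≈ 0.982

Equating discounted utilities: u(3530) = δ^4·u(4074) ⇒ δ^4 = u(3530)/u(4074).
With u(x) = √x: δ^4 = √3530/√4074 = √(3530/4074) = 0.93084.
So δ = 0.93084^(1/4) ≈ 0.982.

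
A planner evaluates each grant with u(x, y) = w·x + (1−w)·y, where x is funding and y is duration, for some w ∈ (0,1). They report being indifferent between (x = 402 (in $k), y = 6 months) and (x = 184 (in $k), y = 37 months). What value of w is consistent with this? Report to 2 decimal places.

w = 0.12

u(402,6) = u(184,37) means w·402 + (1−w)·6 = w·184 + (1−w)·37.
w·(402−184) = (1−w)·(37−6), i.e. w·218 = (1−w)·31.
So w/(1−w) = 31/218 = 0.1422, giving w = 31/(218+31) = 0.12.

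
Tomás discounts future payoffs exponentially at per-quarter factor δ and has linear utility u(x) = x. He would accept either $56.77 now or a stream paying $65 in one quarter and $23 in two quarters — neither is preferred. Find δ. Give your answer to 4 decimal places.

δ ≈ 0.7000

Present value of the stream is 65·δ + 23·δ². Indifference gives 65δ + 23δ² = 56.77.
So 23δ² + 65δ − 56.77 = 0.
By the quadratic formula (taking the positive root), δ = (−65 + √9447.84) / 46 ≈ 0.7000.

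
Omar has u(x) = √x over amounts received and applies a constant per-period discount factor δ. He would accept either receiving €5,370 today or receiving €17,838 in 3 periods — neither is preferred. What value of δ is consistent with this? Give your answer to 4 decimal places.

δ ≈ 0.8187

Indifference means u(5370) = δ^3 · u(17838), so δ^3 = u(5370)/u(17838).
With u(x) = √x: δ^3 = √5370/√17838 = √(5370/17838) = 0.54867.
Taking the cube root: δ = 0.54867^(1/3) ≈ 0.8187.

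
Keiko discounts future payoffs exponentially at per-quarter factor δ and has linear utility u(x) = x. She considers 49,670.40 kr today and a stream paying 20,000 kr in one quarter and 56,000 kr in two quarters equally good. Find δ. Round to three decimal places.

The stream is worth 20000δ + 56000δ² today, so 20000δ + 56000δ² = 49670.40.
That is, 56000δ² + 20000δ − 49670.40 = 0, a quadratic in δ.
δ = (−20000 + √(20000² + 4·56000·49670.40)) / (2·56000) = (−20000 + √11526169600.00) / 112000 ≈ 0.780.

δ ≈ 0.780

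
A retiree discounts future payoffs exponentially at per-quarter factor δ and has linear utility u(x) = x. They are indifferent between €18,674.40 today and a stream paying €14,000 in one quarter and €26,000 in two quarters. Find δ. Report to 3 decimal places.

δ ≈ 0.620

Present value of the stream is 14000·δ + 26000·δ². Indifference gives 14000δ + 26000δ² = 18674.40.
That is, 26000δ² + 14000δ − 18674.40 = 0, a quadratic in δ.
By the quadratic formula (taking the positive root), δ = (−14000 + √2138137600.00) / 52000 ≈ 0.620.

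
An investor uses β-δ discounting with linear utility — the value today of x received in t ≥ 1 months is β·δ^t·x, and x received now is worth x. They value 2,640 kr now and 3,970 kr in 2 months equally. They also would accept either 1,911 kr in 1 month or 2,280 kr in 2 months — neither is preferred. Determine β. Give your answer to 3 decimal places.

Both payoffs in the second observation are in the future, so β drops out: δ^1·1911 = δ^2·2280 ⇒ δ = 1911/2280 = 0.83816.
The first indifference: 2640 = β·δ^2·3970, so β = 2640/(δ^2·3970) = 2640/(0.70251·3970) ≈ 0.947.

β ≈ 0.947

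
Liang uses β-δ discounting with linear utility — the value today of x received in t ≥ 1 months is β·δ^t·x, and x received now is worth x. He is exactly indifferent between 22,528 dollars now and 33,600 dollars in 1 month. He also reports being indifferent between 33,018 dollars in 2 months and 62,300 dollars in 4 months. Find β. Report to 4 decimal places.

Both payoffs in the second observation are in the future, so β drops out: δ^2·33018 = δ^4·62300 ⇒ δ^2 = 33018/62300 = 0.52998, so δ = 0.72800.
Now use the now-vs-future pair: 22528 = β·δ·33600 gives β = 22528/(0.72800·33600) ≈ 0.9210.

β ≈ 0.9210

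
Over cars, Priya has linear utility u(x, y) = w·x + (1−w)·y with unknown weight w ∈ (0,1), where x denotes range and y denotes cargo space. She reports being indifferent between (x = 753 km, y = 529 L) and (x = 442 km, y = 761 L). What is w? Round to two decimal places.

w = 0.43

u(753,529) = u(442,761) means w·753 + (1−w)·529 = w·442 + (1−w)·761.
Rearranging, 311·w − 232·(1−w) = 0.
The marginal rate of substitution is 232/311, so w = 232/(311+232) = 0.43.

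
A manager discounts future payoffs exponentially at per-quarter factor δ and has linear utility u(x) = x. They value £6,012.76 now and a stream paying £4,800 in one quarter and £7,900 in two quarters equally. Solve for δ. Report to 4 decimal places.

Equating present values: 6012.76 = 4800δ + 7900δ².
Rearranged: 7900δ² + 4800δ − 6012.76 = 0.
The positive root is δ = [−4800 + √(4800² + 4·7900·6012.76)] / (2·7900) = (−4800 + 14596.000)/15800 ≈ 0.6200.

δ ≈ 0.6200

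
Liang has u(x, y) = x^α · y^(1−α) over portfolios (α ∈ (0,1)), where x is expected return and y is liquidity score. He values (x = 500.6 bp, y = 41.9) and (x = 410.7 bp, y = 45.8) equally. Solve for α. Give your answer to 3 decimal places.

The Cobb–Douglas utilities coincide, so 500.6^α·41.9^(1−α) = 410.7^α·45.8^(1−α).
Taking logs: α·ln 500.6 + (1−α)·ln 41.9 = α·ln 410.7 + (1−α)·ln 45.8, i.e. α·0.197944 = (1−α)·0.088998.
Thus α·(0.286942) = 0.088998, so α = 0.088998/0.286942 ≈ 0.310.

α ≈ 0.310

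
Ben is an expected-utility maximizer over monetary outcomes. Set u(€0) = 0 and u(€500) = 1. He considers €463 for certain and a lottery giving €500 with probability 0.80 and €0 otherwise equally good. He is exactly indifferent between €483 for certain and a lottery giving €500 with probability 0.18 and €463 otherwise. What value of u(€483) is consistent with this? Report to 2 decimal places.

0.84

From the first indifference, u(€463) = 0.80·u(€500) + 0.20·u(€0) = 0.80·1 + 0.20·0 = 0.80.
The second indifference gives u(€483) = 0.18·u(€500) + 0.82·u(€463) = 0.18·1.00 + 0.82·0.80 = 0.8360.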